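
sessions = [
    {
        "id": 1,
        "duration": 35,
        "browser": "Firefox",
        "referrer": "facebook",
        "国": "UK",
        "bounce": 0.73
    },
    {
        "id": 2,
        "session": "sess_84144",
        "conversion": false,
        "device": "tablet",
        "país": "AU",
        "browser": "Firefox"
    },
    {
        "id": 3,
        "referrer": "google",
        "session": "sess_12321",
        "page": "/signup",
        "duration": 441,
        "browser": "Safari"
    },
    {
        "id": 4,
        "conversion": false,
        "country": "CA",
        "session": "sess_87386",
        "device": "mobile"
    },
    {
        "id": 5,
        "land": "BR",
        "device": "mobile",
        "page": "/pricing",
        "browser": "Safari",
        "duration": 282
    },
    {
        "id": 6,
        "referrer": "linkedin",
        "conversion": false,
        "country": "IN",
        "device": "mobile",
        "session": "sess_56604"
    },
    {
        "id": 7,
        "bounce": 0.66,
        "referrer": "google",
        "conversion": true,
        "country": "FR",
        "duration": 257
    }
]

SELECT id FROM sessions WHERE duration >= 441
[3]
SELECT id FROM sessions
[1, 2, 3, 4, 5, 6, 7]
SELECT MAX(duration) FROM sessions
441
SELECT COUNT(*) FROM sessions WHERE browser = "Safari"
2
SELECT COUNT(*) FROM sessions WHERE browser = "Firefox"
2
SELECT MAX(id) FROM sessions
7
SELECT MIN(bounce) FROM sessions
0.66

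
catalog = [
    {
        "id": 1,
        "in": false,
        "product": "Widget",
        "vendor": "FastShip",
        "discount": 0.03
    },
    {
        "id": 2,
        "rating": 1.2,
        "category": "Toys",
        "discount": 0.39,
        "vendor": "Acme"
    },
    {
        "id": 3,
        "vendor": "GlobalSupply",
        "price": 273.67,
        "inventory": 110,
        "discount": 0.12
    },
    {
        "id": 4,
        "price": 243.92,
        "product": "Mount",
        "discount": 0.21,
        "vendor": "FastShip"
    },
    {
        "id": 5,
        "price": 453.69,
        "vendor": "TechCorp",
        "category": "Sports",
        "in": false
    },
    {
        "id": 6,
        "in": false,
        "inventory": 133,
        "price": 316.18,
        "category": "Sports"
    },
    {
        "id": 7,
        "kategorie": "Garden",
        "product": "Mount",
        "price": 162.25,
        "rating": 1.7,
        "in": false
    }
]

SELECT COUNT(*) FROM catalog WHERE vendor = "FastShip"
2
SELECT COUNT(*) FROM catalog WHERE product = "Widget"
1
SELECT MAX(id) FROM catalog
7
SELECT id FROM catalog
[1, 2, 3, 4, 5, 6, 7]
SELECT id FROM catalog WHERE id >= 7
[7]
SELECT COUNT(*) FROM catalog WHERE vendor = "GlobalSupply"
1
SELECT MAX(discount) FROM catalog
0.39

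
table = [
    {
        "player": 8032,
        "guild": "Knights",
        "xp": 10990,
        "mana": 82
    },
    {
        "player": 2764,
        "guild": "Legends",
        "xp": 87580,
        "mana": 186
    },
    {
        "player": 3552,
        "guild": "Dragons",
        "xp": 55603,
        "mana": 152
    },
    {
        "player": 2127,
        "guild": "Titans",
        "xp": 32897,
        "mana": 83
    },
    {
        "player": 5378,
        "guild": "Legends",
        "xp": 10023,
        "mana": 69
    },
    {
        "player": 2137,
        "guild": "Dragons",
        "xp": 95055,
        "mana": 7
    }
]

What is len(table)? 6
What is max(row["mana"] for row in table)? 186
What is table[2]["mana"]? 152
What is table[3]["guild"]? "Titans"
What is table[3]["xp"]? 32897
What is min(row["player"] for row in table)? 2127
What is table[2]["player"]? 3552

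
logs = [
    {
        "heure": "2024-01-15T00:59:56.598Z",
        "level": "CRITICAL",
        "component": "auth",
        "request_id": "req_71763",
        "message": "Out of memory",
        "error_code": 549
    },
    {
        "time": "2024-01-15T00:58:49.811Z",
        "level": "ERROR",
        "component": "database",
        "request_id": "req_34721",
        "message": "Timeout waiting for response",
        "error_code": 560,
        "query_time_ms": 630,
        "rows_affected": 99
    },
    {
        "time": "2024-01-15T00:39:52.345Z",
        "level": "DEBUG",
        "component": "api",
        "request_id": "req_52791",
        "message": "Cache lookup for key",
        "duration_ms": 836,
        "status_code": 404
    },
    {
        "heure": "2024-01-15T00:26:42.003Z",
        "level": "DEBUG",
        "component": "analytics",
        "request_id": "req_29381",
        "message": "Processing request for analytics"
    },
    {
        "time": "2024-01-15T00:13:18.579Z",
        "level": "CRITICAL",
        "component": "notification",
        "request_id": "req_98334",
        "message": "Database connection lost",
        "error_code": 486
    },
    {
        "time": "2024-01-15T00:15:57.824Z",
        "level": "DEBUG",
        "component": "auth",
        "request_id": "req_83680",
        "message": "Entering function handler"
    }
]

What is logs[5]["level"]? "DEBUG"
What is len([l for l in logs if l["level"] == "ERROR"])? 1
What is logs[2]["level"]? "DEBUG"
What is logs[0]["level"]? "CRITICAL"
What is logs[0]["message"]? "Out of memory"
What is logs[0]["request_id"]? "req_71763"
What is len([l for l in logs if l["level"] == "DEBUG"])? 3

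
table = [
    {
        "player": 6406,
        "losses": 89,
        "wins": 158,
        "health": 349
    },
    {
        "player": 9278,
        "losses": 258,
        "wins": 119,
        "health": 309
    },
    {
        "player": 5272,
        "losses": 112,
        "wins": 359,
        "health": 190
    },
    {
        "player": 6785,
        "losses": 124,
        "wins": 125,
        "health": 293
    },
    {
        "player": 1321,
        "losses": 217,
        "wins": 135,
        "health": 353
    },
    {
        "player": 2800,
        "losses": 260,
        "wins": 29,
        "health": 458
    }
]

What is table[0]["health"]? 349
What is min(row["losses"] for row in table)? 89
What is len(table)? 6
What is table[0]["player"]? 6406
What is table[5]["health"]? 458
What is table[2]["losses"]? 112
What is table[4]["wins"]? 135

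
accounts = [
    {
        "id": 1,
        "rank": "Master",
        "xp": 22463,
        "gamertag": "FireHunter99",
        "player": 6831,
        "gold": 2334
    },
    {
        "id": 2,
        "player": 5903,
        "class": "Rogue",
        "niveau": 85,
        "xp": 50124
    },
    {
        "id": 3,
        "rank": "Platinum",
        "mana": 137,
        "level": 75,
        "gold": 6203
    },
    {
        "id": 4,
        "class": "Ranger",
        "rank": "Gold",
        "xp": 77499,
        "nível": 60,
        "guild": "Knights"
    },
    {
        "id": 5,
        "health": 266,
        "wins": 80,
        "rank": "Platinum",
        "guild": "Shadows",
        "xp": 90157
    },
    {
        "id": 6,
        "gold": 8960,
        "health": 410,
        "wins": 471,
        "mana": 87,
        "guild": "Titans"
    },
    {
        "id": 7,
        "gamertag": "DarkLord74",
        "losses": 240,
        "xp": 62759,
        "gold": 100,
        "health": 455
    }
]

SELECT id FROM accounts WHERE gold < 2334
[7]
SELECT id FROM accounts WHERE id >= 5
[5, 6, 7]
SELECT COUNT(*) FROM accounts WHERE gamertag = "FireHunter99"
1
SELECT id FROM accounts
[1, 2, 3, 4, 5, 6, 7]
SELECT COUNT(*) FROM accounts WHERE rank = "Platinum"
2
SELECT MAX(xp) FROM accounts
90157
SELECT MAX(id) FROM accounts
7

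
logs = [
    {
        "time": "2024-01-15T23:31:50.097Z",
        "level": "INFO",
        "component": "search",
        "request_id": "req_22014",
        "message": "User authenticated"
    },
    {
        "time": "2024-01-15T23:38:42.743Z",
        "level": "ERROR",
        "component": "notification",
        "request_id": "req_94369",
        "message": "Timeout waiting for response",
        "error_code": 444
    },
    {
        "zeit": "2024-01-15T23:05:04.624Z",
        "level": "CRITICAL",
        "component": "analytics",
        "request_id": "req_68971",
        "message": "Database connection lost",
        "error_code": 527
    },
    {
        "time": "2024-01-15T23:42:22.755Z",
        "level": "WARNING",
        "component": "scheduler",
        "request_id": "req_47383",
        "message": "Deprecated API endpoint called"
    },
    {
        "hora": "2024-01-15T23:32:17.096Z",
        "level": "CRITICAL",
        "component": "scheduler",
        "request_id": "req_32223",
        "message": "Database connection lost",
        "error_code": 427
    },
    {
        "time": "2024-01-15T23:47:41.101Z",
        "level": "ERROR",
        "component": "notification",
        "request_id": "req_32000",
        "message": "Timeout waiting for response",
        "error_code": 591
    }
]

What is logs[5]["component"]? "notification"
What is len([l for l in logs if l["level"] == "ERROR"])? 2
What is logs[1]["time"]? "2024-01-15T23:38:42.743Z"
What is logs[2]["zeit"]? "2024-01-15T23:05:04.624Z"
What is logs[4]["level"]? "CRITICAL"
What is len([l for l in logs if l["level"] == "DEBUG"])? 0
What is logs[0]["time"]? "2024-01-15T23:31:50.097Z"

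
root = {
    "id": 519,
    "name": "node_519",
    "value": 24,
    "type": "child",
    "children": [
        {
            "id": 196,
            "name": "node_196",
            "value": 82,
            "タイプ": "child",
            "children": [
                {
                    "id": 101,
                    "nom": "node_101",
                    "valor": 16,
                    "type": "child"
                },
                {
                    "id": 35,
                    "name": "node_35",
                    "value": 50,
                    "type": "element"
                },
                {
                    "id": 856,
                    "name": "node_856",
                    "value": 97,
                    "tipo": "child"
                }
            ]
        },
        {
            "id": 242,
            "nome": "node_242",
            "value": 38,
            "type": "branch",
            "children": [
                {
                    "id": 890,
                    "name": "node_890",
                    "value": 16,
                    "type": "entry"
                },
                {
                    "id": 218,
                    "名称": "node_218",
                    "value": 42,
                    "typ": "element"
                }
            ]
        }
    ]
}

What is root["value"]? 24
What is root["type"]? "child"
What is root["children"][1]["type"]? "branch"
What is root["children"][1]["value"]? 38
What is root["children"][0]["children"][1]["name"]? "node_35"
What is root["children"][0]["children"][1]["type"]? "element"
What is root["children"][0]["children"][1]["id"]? 35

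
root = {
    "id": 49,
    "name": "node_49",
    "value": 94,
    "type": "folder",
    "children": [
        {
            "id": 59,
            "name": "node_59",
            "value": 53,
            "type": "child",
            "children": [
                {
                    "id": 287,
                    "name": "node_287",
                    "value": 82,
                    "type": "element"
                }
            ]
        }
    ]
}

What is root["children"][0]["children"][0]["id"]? 287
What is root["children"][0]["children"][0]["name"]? "node_287"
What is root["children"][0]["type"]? "child"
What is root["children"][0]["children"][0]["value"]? 82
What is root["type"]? "folder"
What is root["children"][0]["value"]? 53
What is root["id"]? 49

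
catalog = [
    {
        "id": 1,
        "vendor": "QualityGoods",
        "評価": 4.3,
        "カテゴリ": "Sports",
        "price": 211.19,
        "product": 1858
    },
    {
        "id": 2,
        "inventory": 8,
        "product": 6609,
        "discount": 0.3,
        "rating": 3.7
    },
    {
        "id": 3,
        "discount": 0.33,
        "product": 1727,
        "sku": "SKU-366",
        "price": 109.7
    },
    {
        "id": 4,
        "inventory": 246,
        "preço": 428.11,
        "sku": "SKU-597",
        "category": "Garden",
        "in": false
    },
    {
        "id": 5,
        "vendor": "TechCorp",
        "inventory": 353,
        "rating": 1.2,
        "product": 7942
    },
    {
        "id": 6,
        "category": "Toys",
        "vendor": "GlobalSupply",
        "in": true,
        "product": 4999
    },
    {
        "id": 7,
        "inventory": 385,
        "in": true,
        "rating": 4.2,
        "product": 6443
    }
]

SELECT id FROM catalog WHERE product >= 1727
[1, 2, 3, 5, 6, 7]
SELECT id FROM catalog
[1, 2, 3, 4, 5, 6, 7]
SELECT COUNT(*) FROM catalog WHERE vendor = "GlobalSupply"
1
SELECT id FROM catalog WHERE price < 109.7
[]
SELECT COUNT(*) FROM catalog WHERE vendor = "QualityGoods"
1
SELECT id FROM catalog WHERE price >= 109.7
[1, 3]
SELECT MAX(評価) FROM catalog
4.3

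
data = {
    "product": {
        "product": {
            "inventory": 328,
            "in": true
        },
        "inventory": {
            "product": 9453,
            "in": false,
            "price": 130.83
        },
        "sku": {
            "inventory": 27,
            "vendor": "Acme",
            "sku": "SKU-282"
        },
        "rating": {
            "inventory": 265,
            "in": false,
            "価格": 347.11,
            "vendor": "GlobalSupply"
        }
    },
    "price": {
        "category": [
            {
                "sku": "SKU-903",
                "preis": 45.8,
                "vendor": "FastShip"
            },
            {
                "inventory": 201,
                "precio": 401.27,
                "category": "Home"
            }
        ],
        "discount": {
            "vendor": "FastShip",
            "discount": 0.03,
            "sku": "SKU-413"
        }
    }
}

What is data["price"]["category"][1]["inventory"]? 201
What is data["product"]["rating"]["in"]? False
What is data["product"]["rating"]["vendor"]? "GlobalSupply"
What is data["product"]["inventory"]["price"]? 130.83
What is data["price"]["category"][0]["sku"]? "SKU-903"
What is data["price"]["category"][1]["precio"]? 401.27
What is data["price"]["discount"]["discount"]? 0.03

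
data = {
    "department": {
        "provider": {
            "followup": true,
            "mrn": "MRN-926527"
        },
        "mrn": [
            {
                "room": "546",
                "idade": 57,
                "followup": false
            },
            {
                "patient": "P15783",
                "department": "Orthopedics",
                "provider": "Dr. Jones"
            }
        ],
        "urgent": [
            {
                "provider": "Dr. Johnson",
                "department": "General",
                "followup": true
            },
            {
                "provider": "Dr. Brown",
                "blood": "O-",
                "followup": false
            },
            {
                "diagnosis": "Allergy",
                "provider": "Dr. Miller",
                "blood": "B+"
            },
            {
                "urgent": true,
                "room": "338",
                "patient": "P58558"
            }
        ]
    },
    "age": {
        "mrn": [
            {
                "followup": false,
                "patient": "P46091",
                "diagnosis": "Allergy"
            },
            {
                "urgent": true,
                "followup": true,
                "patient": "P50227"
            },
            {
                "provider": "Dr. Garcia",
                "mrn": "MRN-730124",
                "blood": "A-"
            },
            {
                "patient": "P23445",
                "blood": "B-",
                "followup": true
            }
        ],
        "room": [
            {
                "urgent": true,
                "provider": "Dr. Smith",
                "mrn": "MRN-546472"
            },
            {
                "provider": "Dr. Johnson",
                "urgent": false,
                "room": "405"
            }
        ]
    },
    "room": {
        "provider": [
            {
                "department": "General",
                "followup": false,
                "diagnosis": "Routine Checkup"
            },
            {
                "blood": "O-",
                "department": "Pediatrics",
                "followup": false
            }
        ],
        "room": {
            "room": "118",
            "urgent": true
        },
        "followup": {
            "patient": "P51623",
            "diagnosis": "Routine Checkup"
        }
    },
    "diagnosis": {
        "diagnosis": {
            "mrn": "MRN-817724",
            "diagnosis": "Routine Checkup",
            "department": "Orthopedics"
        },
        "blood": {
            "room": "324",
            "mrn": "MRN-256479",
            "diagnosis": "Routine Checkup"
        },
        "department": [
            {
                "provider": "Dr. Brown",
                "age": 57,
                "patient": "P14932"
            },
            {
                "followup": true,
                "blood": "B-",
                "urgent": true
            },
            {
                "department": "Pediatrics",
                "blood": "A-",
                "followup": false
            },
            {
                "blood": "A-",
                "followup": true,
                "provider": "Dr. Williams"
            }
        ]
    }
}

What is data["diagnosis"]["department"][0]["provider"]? "Dr. Brown"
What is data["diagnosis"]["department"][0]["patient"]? "P14932"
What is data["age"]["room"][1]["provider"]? "Dr. Johnson"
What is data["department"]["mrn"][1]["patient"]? "P15783"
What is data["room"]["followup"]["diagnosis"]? "Routine Checkup"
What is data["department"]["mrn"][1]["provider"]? "Dr. Jones"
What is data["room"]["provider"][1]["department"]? "Pediatrics"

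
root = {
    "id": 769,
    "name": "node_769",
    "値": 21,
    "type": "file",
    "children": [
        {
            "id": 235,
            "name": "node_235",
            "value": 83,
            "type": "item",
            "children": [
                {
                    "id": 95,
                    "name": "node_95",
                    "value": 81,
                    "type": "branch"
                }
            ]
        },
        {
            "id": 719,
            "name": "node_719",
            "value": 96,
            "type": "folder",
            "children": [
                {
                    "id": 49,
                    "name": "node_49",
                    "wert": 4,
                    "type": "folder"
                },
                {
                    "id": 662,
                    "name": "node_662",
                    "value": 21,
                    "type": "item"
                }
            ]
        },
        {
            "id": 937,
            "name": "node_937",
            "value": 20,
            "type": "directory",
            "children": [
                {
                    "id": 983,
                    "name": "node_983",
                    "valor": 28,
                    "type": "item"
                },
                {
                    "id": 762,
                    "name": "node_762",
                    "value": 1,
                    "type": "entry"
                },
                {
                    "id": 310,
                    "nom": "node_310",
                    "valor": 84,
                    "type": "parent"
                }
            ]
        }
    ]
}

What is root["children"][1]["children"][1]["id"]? 662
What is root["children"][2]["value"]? 20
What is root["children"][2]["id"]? 937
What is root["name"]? "node_769"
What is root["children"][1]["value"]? 96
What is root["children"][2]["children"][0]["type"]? "item"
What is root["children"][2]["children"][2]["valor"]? 84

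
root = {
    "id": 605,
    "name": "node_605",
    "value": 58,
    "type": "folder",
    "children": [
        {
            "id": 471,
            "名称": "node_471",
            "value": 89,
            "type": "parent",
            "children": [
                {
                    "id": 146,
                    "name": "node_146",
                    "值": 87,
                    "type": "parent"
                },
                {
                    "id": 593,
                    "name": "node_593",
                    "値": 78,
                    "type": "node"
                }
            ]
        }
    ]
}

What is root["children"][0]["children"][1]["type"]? "node"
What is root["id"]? 605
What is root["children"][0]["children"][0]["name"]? "node_146"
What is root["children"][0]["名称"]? "node_471"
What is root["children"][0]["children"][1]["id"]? 593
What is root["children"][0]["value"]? 89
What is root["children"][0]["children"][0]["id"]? 146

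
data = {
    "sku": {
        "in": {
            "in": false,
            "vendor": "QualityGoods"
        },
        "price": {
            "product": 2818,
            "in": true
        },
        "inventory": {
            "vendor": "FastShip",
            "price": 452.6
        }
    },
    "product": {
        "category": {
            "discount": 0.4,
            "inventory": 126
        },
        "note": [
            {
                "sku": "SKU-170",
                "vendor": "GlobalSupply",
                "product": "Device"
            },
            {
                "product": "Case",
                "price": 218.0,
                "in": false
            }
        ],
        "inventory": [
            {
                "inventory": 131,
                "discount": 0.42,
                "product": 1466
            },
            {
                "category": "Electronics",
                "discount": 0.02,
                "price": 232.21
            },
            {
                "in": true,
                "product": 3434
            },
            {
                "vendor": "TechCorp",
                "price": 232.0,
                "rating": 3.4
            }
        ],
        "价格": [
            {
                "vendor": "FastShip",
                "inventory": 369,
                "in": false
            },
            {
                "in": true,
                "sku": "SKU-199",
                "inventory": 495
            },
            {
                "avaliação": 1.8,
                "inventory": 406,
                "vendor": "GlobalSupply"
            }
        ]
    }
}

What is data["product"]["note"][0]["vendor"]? "GlobalSupply"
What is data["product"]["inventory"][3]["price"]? 232.0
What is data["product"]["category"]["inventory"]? 126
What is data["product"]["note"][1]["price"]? 218.0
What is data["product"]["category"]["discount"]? 0.4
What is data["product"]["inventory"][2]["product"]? 3434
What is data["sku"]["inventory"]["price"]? 452.6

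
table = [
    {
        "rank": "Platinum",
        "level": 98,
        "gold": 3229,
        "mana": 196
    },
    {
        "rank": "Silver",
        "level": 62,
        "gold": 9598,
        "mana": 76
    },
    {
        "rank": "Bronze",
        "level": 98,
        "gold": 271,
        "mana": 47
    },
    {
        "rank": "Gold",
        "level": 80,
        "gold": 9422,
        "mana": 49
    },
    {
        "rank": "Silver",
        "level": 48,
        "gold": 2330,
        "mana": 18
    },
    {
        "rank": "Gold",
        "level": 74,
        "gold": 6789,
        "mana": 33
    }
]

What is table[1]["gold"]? 9598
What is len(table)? 6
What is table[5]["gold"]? 6789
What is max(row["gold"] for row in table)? 9598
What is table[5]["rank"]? "Gold"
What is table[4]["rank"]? "Silver"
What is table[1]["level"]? 62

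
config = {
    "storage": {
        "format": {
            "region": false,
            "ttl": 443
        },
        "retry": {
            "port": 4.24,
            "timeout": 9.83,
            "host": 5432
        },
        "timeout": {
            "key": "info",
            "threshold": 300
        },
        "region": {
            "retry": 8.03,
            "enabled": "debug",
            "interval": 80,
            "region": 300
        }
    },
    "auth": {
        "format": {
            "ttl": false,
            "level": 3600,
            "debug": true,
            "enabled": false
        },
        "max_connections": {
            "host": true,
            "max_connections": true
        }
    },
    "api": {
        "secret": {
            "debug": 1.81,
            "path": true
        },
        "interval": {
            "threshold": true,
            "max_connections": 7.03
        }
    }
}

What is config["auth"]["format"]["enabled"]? False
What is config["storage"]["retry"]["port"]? 4.24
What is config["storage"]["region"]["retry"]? 8.03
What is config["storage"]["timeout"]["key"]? "info"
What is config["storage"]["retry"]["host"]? 5432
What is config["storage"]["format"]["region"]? False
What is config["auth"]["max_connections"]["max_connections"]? True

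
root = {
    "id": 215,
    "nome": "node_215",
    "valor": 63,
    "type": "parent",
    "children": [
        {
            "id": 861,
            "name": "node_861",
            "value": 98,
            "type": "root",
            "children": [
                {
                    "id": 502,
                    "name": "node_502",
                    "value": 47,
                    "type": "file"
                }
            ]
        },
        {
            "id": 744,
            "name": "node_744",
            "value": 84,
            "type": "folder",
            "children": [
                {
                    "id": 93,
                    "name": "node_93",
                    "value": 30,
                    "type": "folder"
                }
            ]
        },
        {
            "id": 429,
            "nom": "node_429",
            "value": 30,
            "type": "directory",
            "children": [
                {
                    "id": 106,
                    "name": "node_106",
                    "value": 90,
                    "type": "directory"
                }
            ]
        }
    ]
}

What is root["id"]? 215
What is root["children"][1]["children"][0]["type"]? "folder"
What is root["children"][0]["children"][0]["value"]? 47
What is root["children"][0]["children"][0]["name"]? "node_502"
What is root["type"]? "parent"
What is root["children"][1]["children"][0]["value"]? 30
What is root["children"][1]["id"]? 744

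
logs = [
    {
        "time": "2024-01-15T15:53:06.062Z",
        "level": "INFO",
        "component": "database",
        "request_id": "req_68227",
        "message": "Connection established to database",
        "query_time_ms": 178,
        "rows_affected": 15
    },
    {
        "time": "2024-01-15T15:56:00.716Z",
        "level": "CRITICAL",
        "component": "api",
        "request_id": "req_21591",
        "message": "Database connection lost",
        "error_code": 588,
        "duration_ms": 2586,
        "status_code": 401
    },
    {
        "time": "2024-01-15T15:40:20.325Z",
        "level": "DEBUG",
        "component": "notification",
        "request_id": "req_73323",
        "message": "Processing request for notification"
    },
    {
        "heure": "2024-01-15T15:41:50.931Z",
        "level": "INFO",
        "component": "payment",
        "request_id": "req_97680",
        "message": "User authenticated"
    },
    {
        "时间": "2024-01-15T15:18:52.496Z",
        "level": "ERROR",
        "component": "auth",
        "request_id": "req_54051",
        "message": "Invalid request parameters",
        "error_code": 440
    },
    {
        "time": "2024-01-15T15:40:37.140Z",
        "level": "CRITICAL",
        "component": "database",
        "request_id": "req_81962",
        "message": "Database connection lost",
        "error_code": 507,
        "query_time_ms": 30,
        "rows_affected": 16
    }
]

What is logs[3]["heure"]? "2024-01-15T15:41:50.931Z"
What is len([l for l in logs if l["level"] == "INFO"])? 2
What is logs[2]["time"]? "2024-01-15T15:40:20.325Z"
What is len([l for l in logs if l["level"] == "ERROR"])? 1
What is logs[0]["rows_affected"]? 15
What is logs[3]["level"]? "INFO"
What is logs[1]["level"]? "CRITICAL"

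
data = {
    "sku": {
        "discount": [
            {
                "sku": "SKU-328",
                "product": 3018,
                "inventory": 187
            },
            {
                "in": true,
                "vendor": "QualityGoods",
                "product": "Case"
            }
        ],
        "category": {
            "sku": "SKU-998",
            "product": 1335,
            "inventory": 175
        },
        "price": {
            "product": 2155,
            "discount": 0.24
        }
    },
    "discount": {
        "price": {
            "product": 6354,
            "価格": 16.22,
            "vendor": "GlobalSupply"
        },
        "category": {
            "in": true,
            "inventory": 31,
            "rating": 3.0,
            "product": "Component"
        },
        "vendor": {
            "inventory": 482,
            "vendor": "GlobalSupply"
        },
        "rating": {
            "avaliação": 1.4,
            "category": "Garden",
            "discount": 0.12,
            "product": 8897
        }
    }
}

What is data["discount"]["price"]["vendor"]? "GlobalSupply"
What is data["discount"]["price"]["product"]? 6354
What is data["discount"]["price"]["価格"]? 16.22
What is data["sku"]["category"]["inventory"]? 175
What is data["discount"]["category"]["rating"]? 3.0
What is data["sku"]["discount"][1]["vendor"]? "QualityGoods"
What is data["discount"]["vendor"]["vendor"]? "GlobalSupply"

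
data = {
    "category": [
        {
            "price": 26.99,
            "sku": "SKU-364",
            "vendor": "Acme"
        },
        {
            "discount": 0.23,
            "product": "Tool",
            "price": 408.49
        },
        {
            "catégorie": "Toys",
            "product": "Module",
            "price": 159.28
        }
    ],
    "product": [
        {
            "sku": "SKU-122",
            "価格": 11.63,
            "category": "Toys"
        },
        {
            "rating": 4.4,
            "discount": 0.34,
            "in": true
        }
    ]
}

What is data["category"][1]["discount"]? 0.23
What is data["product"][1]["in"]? True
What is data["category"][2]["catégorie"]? "Toys"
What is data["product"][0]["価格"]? 11.63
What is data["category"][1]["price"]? 408.49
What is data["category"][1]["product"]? "Tool"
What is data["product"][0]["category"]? "Toys"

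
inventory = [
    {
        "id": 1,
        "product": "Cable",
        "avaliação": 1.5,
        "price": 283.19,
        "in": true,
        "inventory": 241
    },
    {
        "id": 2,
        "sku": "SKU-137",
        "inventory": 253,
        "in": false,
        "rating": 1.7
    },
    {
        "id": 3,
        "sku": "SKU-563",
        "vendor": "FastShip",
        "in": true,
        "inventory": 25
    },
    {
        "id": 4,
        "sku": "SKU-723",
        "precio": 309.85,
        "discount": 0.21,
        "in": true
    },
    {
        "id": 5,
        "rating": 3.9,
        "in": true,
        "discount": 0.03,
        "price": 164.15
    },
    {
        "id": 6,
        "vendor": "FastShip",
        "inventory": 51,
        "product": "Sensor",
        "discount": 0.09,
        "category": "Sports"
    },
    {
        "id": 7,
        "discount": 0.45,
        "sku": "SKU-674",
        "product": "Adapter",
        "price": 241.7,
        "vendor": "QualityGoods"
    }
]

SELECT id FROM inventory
[1, 2, 3, 4, 5, 6, 7]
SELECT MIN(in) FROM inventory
False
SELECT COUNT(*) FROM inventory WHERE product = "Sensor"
1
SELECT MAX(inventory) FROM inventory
253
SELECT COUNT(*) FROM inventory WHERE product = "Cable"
1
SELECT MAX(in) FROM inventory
True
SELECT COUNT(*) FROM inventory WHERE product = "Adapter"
1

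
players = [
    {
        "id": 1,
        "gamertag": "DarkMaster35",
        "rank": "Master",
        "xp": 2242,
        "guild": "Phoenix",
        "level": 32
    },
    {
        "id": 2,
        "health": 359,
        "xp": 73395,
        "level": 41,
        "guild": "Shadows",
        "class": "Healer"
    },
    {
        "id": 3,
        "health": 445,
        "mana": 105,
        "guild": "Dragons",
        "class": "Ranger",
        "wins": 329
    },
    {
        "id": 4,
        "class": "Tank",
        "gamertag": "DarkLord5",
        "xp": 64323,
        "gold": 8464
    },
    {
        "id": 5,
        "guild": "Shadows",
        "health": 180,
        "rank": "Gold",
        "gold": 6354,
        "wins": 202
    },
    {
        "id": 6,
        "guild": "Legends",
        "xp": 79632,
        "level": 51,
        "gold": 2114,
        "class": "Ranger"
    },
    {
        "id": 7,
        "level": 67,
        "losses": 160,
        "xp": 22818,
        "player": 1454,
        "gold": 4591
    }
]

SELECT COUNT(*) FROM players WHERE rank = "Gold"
1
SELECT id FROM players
[1, 2, 3, 4, 5, 6, 7]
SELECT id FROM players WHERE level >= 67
[7]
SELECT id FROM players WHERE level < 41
[1]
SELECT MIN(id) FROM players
1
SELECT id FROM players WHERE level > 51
[7]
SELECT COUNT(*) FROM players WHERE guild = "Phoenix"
1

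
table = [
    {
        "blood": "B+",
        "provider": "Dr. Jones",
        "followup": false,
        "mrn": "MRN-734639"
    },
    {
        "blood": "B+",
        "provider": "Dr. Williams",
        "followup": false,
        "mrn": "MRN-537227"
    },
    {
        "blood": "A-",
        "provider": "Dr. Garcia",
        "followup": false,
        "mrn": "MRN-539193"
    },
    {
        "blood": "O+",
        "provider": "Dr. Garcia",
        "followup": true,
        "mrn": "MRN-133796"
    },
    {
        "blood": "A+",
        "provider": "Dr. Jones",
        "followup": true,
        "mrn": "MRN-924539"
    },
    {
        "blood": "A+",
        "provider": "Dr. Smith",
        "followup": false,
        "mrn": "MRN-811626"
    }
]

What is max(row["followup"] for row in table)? True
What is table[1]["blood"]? "B+"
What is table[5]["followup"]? False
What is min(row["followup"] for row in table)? False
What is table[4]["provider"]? "Dr. Jones"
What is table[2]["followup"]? False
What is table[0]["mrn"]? "MRN-734639"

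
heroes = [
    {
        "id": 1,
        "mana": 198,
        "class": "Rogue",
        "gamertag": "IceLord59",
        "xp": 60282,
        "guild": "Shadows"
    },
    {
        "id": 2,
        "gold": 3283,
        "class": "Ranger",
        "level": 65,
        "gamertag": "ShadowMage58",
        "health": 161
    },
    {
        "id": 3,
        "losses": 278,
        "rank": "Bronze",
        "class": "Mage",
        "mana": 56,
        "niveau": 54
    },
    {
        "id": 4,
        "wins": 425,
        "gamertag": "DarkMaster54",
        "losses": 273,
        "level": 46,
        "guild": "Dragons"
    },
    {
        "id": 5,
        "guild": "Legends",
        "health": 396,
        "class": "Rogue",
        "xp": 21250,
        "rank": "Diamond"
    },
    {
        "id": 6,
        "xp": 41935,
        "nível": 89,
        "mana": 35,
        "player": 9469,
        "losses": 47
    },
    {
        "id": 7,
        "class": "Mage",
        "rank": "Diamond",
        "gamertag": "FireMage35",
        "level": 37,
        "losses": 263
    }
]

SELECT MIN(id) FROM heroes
1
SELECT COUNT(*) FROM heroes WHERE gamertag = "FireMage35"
1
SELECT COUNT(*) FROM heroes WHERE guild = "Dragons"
1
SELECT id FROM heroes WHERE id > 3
[4, 5, 6, 7]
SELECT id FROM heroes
[1, 2, 3, 4, 5, 6, 7]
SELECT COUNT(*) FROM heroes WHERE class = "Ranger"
1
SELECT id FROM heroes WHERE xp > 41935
[1]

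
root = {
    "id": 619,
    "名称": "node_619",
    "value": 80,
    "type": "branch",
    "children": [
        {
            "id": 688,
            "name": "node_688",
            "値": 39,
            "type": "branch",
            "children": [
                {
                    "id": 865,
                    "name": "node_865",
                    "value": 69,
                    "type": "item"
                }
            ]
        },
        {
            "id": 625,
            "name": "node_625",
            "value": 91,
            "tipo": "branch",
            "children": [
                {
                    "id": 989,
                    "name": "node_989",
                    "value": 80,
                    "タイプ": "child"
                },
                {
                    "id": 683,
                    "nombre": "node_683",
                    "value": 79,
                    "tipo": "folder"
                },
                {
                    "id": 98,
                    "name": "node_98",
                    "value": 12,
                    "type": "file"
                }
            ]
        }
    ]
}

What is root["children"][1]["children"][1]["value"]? 79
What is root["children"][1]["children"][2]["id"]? 98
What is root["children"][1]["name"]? "node_625"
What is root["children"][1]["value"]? 91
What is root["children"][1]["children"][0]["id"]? 989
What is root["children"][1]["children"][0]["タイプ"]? "child"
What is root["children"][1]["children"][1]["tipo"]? "folder"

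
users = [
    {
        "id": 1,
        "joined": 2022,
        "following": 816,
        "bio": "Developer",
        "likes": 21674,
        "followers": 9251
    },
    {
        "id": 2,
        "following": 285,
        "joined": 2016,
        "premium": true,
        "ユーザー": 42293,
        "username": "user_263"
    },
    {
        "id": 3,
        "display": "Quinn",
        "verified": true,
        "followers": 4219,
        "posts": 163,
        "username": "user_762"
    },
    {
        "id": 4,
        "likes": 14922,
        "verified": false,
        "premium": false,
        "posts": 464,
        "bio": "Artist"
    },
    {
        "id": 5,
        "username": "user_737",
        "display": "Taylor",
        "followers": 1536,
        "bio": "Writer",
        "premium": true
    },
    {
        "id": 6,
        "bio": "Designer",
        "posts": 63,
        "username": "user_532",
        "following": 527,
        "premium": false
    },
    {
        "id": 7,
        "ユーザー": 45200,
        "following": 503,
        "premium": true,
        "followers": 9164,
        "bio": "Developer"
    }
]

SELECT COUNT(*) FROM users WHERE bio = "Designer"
1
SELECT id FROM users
[1, 2, 3, 4, 5, 6, 7]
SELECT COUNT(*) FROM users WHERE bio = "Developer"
2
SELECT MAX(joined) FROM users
2022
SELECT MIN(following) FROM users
285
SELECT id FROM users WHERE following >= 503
[1, 6, 7]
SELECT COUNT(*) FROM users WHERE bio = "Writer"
1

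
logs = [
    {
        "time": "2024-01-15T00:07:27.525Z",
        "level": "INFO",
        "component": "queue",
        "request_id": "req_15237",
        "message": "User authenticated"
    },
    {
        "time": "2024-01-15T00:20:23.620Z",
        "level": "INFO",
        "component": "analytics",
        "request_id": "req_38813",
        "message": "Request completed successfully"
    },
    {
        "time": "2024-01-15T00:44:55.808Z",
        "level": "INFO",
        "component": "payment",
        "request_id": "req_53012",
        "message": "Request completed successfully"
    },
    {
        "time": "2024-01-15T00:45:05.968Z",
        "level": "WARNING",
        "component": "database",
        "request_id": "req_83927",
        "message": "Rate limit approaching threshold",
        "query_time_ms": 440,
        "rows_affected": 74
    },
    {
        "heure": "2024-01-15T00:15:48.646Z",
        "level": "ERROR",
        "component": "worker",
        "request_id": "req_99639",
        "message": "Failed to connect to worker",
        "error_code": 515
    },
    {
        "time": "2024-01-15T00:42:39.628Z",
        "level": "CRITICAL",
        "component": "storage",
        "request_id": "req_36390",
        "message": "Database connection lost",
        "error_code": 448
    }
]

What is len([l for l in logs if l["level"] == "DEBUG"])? 0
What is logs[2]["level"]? "INFO"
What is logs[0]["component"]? "queue"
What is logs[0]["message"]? "User authenticated"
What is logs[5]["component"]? "storage"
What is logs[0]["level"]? "INFO"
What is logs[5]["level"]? "CRITICAL"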